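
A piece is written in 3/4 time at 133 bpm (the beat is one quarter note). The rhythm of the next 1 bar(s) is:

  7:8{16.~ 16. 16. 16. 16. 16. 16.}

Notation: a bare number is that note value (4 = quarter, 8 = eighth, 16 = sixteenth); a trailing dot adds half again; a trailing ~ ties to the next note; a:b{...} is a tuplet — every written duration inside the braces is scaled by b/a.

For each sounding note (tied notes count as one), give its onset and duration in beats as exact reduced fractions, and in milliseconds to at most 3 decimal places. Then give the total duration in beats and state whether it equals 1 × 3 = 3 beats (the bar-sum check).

1) 0.0ms=0b +386.681ms=6/7b
2) 386.681ms=6/7b +193.34ms=3/7b
3) 580.021ms=9/7b +193.34ms=3/7b
4) 773.362ms=12/7b +193.34ms=3/7b
5) 966.702ms=15/7b +193.34ms=3/7b
6) 1160.043ms=18/7b +193.34ms=3/7b
Σ=3b of 3 (133bpm 3/4) — PASS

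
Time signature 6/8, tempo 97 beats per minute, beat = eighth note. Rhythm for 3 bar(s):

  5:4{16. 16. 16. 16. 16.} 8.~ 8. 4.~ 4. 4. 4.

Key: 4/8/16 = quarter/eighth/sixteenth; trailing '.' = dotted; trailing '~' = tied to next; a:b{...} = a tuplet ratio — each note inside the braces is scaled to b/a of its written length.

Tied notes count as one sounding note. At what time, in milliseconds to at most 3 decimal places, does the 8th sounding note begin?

note 8 onset = 12b = 7422.68ms

1. 0.0ms @ 0 + 371.134ms (3/5)
2. 371.134ms @ 3/5 + 371.134ms (3/5)
3. 742.268ms @ 6/5 + 371.134ms (3/5)
4. 1113.402ms @ 9/5 + 371.134ms (3/5)
5. 1484.536ms @ 12/5 + 371.134ms (3/5)
6. 1855.67ms @ 3 + 1855.67ms (3)
7. 3711.34ms @ 6 + 3711.34ms (6)
8. 7422.68ms @ 12 + 1855.67ms (3)
9. 9278.351ms @ 15 + 1855.67ms (3)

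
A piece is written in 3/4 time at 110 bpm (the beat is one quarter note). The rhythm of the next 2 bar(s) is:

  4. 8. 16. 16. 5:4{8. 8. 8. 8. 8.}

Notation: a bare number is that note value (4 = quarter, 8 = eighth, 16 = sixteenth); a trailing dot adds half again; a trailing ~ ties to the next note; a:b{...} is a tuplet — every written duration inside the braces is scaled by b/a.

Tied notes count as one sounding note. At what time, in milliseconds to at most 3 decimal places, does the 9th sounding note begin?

note 9 onset = 27/5b = 2945.455ms

1. 0.0ms @ 0 + 818.182ms (3/2)
2. 818.182ms @ 3/2 + 409.091ms (3/4)
3. 1227.273ms @ 9/4 + 204.545ms (3/8)
4. 1431.818ms @ 21/8 + 204.545ms (3/8)
5. 1636.364ms @ 3 + 327.273ms (3/5)
6. 1963.636ms @ 18/5 + 327.273ms (3/5)
7. 2290.909ms @ 21/5 + 327.273ms (3/5)
8. 2618.182ms @ 24/5 + 327.273ms (3/5)
9. 2945.455ms @ 27/5 + 327.273ms (3/5)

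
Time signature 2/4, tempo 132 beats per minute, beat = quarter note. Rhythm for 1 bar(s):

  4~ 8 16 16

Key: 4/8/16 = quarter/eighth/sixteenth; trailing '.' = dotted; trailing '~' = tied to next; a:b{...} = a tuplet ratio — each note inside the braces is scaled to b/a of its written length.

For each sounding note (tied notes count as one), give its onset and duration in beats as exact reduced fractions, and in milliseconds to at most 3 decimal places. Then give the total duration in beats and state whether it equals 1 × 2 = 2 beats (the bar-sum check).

1) 0.0ms=0b +681.818ms=3/2b
2) 681.818ms=3/2b +113.636ms=1/4b
3) 795.455ms=7/4b +113.636ms=1/4b
Σ=2b of 2 (132bpm 2/4) — PASS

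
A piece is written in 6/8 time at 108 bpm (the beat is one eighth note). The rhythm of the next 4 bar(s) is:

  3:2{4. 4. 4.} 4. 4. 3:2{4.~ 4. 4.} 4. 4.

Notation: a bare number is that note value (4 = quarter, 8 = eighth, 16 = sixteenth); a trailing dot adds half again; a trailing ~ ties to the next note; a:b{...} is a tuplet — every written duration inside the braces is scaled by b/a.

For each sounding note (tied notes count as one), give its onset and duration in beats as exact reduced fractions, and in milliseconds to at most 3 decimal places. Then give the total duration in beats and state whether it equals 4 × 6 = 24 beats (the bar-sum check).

1) 0.0ms=0b +1111.111ms=2b
2) 1111.111ms=2b +1111.111ms=2b
3) 2222.222ms=4b +1111.111ms=2b
4) 3333.333ms=6b +1666.667ms=3b
5) 5000.0ms=9b +1666.667ms=3b
6) 6666.667ms=12b +2222.222ms=4b
7) 8888.889ms=16b +1111.111ms=2b
8) 10000.0ms=18b +1666.667ms=3b
9) 11666.667ms=21b +1666.667ms=3b
Σ=24b of 24 (108bpm 6/8) — PASS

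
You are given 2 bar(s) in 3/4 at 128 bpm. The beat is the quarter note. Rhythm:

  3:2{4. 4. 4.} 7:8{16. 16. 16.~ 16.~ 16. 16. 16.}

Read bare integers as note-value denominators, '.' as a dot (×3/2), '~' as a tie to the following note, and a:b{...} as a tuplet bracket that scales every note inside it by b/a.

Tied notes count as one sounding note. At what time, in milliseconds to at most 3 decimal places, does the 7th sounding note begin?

1. 0.0ms @ 0 + 468.75ms (1)
2. 468.75ms @ 1 + 468.75ms (1)
3. 937.5ms @ 2 + 468.75ms (1)
4. 1406.25ms @ 3 + 200.893ms (3/7)
5. 1607.143ms @ 24/7 + 200.893ms (3/7)
6. 1808.036ms @ 27/7 + 602.679ms (9/7)
7. 2410.714ms @ 36/7 + 200.893ms (3/7)
8. 2611.607ms @ 39/7 + 200.893ms (3/7)

note 7 onset = 36/7b = 2410.714ms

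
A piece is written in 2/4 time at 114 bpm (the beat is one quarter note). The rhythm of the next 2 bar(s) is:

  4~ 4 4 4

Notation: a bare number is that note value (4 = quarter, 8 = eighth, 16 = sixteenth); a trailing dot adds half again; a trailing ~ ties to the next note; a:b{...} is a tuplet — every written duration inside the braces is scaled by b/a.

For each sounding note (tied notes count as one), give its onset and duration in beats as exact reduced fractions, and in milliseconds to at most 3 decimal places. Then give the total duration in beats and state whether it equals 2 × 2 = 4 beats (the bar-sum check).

1) 0.0ms=0b +1052.632ms=2b
2) 1052.632ms=2b +526.316ms=1b
3) 1578.947ms=3b +526.316ms=1b
Σ=4b of 4 (114bpm 2/4) — PASS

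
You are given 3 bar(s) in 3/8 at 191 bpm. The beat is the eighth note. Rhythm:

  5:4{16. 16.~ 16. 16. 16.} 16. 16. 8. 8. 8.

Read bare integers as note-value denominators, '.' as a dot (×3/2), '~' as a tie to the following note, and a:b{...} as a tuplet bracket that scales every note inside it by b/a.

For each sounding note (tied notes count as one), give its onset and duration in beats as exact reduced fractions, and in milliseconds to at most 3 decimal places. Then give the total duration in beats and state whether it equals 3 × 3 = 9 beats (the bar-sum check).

1) 0.0ms=0b +188.482ms=3/5b
2) 188.482ms=3/5b +376.963ms=6/5b
3) 565.445ms=9/5b +188.482ms=3/5b
4) 753.927ms=12/5b +188.482ms=3/5b
5) 942.408ms=3b +235.602ms=3/4b
6) 1178.01ms=15/4b +235.602ms=3/4b
7) 1413.613ms=9/2b +471.204ms=3/2b
8) 1884.817ms=6b +471.204ms=3/2b
9) 2356.021ms=15/2b +471.204ms=3/2b
Σ=9b of 9 (191bpm 3/8) — PASS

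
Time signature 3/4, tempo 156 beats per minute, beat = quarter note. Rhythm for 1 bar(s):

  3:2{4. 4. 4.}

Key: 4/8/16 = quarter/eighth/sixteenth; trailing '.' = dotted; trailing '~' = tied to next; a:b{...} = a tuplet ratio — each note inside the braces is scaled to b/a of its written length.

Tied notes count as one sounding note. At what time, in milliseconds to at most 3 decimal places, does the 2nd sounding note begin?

note 2 onset = 1b = 384.615ms

1. 0.0ms @ 0 + 384.615ms (1)
2. 384.615ms @ 1 + 384.615ms (1)
3. 769.231ms @ 2 + 384.615ms (1)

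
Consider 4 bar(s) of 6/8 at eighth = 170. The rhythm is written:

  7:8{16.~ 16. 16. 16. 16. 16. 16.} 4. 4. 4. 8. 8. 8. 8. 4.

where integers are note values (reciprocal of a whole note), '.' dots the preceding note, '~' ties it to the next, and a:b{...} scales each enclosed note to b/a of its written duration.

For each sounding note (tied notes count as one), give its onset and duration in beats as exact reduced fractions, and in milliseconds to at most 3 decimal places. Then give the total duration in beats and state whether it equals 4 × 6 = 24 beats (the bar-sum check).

1) 0.0ms=0b +605.042ms=12/7b
2) 605.042ms=12/7b +302.521ms=6/7b
3) 907.563ms=18/7b +302.521ms=6/7b
4) 1210.084ms=24/7b +302.521ms=6/7b
5) 1512.605ms=30/7b +302.521ms=6/7b
6) 1815.126ms=36/7b +302.521ms=6/7b
7) 2117.647ms=6b +1058.824ms=3b
8) 3176.471ms=9b +1058.824ms=3b
9) 4235.294ms=12b +1058.824ms=3b
10) 5294.118ms=15b +529.412ms=3/2b
11) 5823.529ms=33/2b +529.412ms=3/2b
12) 6352.941ms=18b +529.412ms=3/2b
13) 6882.353ms=39/2b +529.412ms=3/2b
14) 7411.765ms=21b +1058.824ms=3b
Σ=24b of 24 (170bpm 6/8) — PASS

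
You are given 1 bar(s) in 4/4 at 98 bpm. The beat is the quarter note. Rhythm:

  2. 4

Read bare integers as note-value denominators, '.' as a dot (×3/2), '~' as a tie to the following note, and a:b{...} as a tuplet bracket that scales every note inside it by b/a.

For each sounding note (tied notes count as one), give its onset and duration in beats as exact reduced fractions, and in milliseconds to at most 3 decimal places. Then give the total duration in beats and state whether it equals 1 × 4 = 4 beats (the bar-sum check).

1) 0.0ms=0b +1836.735ms=3b
2) 1836.735ms=3b +612.245ms=1b
Σ=4b of 4 (98bpm 4/4) — PASS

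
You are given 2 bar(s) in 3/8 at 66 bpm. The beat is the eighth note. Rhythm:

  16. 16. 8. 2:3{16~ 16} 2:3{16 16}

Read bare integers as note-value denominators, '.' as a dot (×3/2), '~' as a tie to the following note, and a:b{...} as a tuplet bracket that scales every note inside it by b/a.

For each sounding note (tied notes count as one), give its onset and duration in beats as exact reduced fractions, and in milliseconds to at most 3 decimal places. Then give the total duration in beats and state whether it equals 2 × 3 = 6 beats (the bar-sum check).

1) 0.0ms=0b +681.818ms=3/4b
2) 681.818ms=3/4b +681.818ms=3/4b
3) 1363.636ms=3/2b +1363.636ms=3/2b
4) 2727.273ms=3b +1363.636ms=3/2b
5) 4090.909ms=9/2b +681.818ms=3/4b
6) 4772.727ms=21/4b +681.818ms=3/4b
Σ=6b of 6 (66bpm 3/8) — PASS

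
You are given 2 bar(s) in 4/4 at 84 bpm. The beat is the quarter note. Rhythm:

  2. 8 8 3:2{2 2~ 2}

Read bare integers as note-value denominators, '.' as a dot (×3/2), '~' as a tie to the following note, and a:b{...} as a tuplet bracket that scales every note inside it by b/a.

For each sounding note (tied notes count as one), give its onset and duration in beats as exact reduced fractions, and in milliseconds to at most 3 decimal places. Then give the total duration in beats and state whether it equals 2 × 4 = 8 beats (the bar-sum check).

1) 0.0ms=0b +2142.857ms=3b
2) 2142.857ms=3b +357.143ms=1/2b
3) 2500.0ms=7/2b +357.143ms=1/2b
4) 2857.143ms=4b +952.381ms=4/3b
5) 3809.524ms=16/3b +1904.762ms=8/3b
Σ=8b of 8 (84bpm 4/4) — PASS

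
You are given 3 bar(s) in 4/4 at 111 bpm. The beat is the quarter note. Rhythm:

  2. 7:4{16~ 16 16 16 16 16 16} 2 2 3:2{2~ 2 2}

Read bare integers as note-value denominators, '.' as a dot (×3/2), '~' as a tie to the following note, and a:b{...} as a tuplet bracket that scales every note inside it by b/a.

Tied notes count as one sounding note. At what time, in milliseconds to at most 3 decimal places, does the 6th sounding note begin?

note 6 onset = 26/7b = 2007.722ms

1. 0.0ms @ 0 + 1621.622ms (3)
2. 1621.622ms @ 3 + 154.44ms (2/7)
3. 1776.062ms @ 23/7 + 77.22ms (1/7)
4. 1853.282ms @ 24/7 + 77.22ms (1/7)
5. 1930.502ms @ 25/7 + 77.22ms (1/7)
6. 2007.722ms @ 26/7 + 77.22ms (1/7)
7. 2084.942ms @ 27/7 + 77.22ms (1/7)
8. 2162.162ms @ 4 + 1081.081ms (2)
9. 3243.243ms @ 6 + 1081.081ms (2)
10. 4324.324ms @ 8 + 1441.441ms (8/3)
11. 5765.766ms @ 32/3 + 720.721ms (4/3)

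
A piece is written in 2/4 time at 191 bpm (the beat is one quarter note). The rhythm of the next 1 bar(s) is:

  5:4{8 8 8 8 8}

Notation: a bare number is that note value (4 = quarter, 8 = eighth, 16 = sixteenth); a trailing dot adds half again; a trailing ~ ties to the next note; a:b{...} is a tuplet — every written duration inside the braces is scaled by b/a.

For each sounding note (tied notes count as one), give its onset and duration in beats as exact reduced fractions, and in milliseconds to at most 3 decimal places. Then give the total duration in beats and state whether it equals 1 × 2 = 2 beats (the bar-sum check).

1) 0.0ms=0b +125.654ms=2/5b
2) 125.654ms=2/5b +125.654ms=2/5b
3) 251.309ms=4/5b +125.654ms=2/5b
4) 376.963ms=6/5b +125.654ms=2/5b
5) 502.618ms=8/5b +125.654ms=2/5b
Σ=2b of 2 (191bpm 2/4) — PASS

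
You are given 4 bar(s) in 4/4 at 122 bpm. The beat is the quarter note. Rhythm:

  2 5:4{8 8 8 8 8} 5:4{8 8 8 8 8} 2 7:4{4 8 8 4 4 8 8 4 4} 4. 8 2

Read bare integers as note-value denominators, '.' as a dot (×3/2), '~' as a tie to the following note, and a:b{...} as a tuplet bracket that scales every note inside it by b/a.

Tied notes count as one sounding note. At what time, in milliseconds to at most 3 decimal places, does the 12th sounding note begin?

note 12 onset = 6b = 2950.82ms

1. 0.0ms @ 0 + 983.607ms (2)
2. 983.607ms @ 2 + 196.721ms (2/5)
3. 1180.328ms @ 12/5 + 196.721ms (2/5)
4. 1377.049ms @ 14/5 + 196.721ms (2/5)
5. 1573.77ms @ 16/5 + 196.721ms (2/5)
6. 1770.492ms @ 18/5 + 196.721ms (2/5)
7. 1967.213ms @ 4 + 196.721ms (2/5)
8. 2163.934ms @ 22/5 + 196.721ms (2/5)
9. 2360.656ms @ 24/5 + 196.721ms (2/5)
10. 2557.377ms @ 26/5 + 196.721ms (2/5)
11. 2754.098ms @ 28/5 + 196.721ms (2/5)
12. 2950.82ms @ 6 + 983.607ms (2)
13. 3934.426ms @ 8 + 281.03ms (4/7)
14. 4215.457ms @ 60/7 + 140.515ms (2/7)
15. 4355.972ms @ 62/7 + 140.515ms (2/7)
16. 4496.487ms @ 64/7 + 281.03ms (4/7)
17. 4777.518ms @ 68/7 + 281.03ms (4/7)
18. 5058.548ms @ 72/7 + 140.515ms (2/7)
19. 5199.063ms @ 74/7 + 140.515ms (2/7)
20. 5339.578ms @ 76/7 + 281.03ms (4/7)
21. 5620.609ms @ 80/7 + 281.03ms (4/7)
22. 5901.639ms @ 12 + 737.705ms (3/2)
23. 6639.344ms @ 27/2 + 245.902ms (1/2)
24. 6885.246ms @ 14 + 983.607ms (2)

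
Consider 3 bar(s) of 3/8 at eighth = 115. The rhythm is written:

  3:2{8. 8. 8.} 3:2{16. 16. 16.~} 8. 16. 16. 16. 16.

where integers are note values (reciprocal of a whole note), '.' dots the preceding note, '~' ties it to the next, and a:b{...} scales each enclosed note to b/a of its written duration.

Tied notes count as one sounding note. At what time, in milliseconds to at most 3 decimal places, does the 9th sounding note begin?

note 9 onset = 15/2b = 3913.043ms

1. 0.0ms @ 0 + 521.739ms (1)
2. 521.739ms @ 1 + 521.739ms (1)
3. 1043.478ms @ 2 + 521.739ms (1)
4. 1565.217ms @ 3 + 260.87ms (1/2)
5. 1826.087ms @ 7/2 + 260.87ms (1/2)
6. 2086.957ms @ 4 + 1043.478ms (2)
7. 3130.435ms @ 6 + 391.304ms (3/4)
8. 3521.739ms @ 27/4 + 391.304ms (3/4)
9. 3913.043ms @ 15/2 + 391.304ms (3/4)
10. 4304.348ms @ 33/4 + 391.304ms (3/4)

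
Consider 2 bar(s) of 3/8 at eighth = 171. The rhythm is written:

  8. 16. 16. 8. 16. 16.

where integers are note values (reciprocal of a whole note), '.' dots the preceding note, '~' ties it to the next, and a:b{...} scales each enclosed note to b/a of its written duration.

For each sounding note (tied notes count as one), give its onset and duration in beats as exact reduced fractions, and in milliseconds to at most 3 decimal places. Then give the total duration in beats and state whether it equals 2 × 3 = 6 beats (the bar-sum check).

1) 0.0ms=0b +526.316ms=3/2b
2) 526.316ms=3/2b +263.158ms=3/4b
3) 789.474ms=9/4b +263.158ms=3/4b
4) 1052.632ms=3b +526.316ms=3/2b
5) 1578.947ms=9/2b +263.158ms=3/4b
6) 1842.105ms=21/4b +263.158ms=3/4b
Σ=6b of 6 (171bpm 3/8) — PASS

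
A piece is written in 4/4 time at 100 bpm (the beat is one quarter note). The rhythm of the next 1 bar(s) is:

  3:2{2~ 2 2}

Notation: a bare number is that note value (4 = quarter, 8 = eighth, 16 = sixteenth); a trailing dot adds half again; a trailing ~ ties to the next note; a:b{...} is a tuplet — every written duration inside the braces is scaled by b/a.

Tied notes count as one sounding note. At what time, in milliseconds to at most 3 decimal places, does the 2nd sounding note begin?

1. 0.0ms @ 0 + 1600.0ms (8/3)
2. 1600.0ms @ 8/3 + 800.0ms (4/3)

note 2 onset = 8/3b = 1600.0ms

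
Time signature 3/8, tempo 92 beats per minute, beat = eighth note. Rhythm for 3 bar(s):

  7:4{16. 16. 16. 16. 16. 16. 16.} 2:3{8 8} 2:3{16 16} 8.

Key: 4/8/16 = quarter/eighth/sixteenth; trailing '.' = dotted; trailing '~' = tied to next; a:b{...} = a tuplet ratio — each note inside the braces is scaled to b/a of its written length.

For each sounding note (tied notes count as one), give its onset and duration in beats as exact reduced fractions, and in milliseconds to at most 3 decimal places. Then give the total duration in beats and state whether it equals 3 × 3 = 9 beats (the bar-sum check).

1) 0.0ms=0b +279.503ms=3/7b
2) 279.503ms=3/7b +279.503ms=3/7b
3) 559.006ms=6/7b +279.503ms=3/7b
4) 838.509ms=9/7b +279.503ms=3/7b
5) 1118.012ms=12/7b +279.503ms=3/7b
6) 1397.516ms=15/7b +279.503ms=3/7b
7) 1677.019ms=18/7b +279.503ms=3/7b
8) 1956.522ms=3b +978.261ms=3/2b
9) 2934.783ms=9/2b +978.261ms=3/2b
10) 3913.043ms=6b +489.13ms=3/4b
11) 4402.174ms=27/4b +489.13ms=3/4b
12) 4891.304ms=15/2b +978.261ms=3/2b
Σ=9b of 9 (92bpm 3/8) — PASS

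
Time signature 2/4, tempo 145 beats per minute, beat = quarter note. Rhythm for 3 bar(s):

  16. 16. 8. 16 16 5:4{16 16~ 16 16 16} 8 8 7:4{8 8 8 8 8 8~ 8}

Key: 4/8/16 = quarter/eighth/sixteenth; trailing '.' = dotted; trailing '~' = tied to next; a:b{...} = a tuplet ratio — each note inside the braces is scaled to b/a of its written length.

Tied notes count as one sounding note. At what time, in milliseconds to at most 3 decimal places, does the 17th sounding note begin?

note 17 onset = 38/7b = 2246.305ms

1. 0.0ms @ 0 + 155.172ms (3/8)
2. 155.172ms @ 3/8 + 155.172ms (3/8)
3. 310.345ms @ 3/4 + 310.345ms (3/4)
4. 620.69ms @ 3/2 + 103.448ms (1/4)
5. 724.138ms @ 7/4 + 103.448ms (1/4)
6. 827.586ms @ 2 + 82.759ms (1/5)
7. 910.345ms @ 11/5 + 165.517ms (2/5)
8. 1075.862ms @ 13/5 + 82.759ms (1/5)
9. 1158.621ms @ 14/5 + 82.759ms (1/5)
10. 1241.379ms @ 3 + 206.897ms (1/2)
11. 1448.276ms @ 7/2 + 206.897ms (1/2)
12. 1655.172ms @ 4 + 118.227ms (2/7)
13. 1773.399ms @ 30/7 + 118.227ms (2/7)
14. 1891.626ms @ 32/7 + 118.227ms (2/7)
15. 2009.852ms @ 34/7 + 118.227ms (2/7)
16. 2128.079ms @ 36/7 + 118.227ms (2/7)
17. 2246.305ms @ 38/7 + 236.453ms (4/7)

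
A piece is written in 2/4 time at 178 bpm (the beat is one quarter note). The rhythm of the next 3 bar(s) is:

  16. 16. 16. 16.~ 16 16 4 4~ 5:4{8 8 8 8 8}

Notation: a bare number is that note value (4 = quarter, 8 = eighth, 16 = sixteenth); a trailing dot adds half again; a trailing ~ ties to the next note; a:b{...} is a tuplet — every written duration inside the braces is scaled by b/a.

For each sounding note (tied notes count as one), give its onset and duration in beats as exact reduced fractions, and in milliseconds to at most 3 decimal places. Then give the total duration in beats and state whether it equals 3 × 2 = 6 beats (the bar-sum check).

1) 0.0ms=0b +126.404ms=3/8b
2) 126.404ms=3/8b +126.404ms=3/8b
3) 252.809ms=3/4b +126.404ms=3/8b
4) 379.213ms=9/8b +210.674ms=5/8b
5) 589.888ms=7/4b +84.27ms=1/4b
6) 674.157ms=2b +337.079ms=1b
7) 1011.236ms=3b +471.91ms=7/5b
8) 1483.146ms=22/5b +134.831ms=2/5b
9) 1617.978ms=24/5b +134.831ms=2/5b
10) 1752.809ms=26/5b +134.831ms=2/5b
11) 1887.64ms=28/5b +134.831ms=2/5b
Σ=6b of 6 (178bpm 2/4) — PASS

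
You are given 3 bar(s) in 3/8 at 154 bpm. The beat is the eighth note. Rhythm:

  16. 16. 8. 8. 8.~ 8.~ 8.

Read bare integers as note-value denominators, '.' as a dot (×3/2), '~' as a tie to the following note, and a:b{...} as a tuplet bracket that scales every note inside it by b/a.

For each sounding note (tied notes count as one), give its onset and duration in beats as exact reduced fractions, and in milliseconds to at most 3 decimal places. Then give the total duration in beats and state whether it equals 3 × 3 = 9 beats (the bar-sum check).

1) 0.0ms=0b +292.208ms=3/4b
2) 292.208ms=3/4b +292.208ms=3/4b
3) 584.416ms=3/2b +584.416ms=3/2b
4) 1168.831ms=3b +584.416ms=3/2b
5) 1753.247ms=9/2b +1753.247ms=9/2b
Σ=9b of 9 (154bpm 3/8) — PASS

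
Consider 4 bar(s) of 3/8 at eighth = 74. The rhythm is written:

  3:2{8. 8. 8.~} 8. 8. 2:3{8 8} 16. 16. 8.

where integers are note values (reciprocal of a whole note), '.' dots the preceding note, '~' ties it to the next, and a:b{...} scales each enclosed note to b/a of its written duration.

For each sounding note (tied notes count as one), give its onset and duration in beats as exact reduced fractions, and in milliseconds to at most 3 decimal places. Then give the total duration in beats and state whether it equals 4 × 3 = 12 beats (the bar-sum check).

1) 0.0ms=0b +810.811ms=1b
2) 810.811ms=1b +810.811ms=1b
3) 1621.622ms=2b +2027.027ms=5/2b
4) 3648.649ms=9/2b +1216.216ms=3/2b
5) 4864.865ms=6b +1216.216ms=3/2b
6) 6081.081ms=15/2b +1216.216ms=3/2b
7) 7297.297ms=9b +608.108ms=3/4b
8) 7905.405ms=39/4b +608.108ms=3/4b
9) 8513.514ms=21/2b +1216.216ms=3/2b
Σ=12b of 12 (74bpm 3/8) — PASS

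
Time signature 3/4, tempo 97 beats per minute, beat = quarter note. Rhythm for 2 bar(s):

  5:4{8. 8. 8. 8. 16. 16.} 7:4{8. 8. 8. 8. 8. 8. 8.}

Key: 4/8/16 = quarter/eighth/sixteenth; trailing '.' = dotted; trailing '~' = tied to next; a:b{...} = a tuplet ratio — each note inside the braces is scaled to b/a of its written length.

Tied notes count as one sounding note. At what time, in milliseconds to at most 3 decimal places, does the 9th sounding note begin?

1. 0.0ms @ 0 + 371.134ms (3/5)
2. 371.134ms @ 3/5 + 371.134ms (3/5)
3. 742.268ms @ 6/5 + 371.134ms (3/5)
4. 1113.402ms @ 9/5 + 371.134ms (3/5)
5. 1484.536ms @ 12/5 + 185.567ms (3/10)
6. 1670.103ms @ 27/10 + 185.567ms (3/10)
7. 1855.67ms @ 3 + 265.096ms (3/7)
8. 2120.766ms @ 24/7 + 265.096ms (3/7)
9. 2385.862ms @ 27/7 + 265.096ms (3/7)
10. 2650.957ms @ 30/7 + 265.096ms (3/7)
11. 2916.053ms @ 33/7 + 265.096ms (3/7)
12. 3181.149ms @ 36/7 + 265.096ms (3/7)
13. 3446.244ms @ 39/7 + 265.096ms (3/7)

note 9 onset = 27/7b = 2385.862ms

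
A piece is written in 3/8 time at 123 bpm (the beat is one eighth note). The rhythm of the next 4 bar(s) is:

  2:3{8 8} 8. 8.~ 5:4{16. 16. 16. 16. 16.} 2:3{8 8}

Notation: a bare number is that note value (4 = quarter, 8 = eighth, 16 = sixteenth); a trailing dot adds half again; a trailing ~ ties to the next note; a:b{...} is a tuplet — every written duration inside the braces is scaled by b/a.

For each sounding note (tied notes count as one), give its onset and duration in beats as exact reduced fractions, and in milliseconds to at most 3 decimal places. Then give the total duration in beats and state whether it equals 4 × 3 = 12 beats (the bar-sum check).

1) 0.0ms=0b +731.707ms=3/2b
2) 731.707ms=3/2b +731.707ms=3/2b
3) 1463.415ms=3b +731.707ms=3/2b
4) 2195.122ms=9/2b +1024.39ms=21/10b
5) 3219.512ms=33/5b +292.683ms=3/5b
6) 3512.195ms=36/5b +292.683ms=3/5b
7) 3804.878ms=39/5b +292.683ms=3/5b
8) 4097.561ms=42/5b +292.683ms=3/5b
9) 4390.244ms=9b +731.707ms=3/2b
10) 5121.951ms=21/2b +731.707ms=3/2b
Σ=12b of 12 (123bpm 3/8) — PASS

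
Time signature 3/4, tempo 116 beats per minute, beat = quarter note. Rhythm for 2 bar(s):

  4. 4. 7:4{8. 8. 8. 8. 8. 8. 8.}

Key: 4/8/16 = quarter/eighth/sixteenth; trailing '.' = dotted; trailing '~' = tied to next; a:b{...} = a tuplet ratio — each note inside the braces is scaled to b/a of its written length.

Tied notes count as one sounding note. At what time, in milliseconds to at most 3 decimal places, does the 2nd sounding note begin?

1. 0.0ms @ 0 + 775.862ms (3/2)
2. 775.862ms @ 3/2 + 775.862ms (3/2)
3. 1551.724ms @ 3 + 221.675ms (3/7)
4. 1773.399ms @ 24/7 + 221.675ms (3/7)
5. 1995.074ms @ 27/7 + 221.675ms (3/7)
6. 2216.749ms @ 30/7 + 221.675ms (3/7)
7. 2438.424ms @ 33/7 + 221.675ms (3/7)
8. 2660.099ms @ 36/7 + 221.675ms (3/7)
9. 2881.773ms @ 39/7 + 221.675ms (3/7)

note 2 onset = 3/2b = 775.862ms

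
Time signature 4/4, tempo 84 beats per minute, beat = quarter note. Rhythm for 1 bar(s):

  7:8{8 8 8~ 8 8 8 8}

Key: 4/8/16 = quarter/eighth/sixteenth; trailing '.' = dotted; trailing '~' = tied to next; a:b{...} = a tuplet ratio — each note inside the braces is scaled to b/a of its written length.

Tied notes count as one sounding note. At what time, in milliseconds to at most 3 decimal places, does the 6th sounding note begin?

note 6 onset = 24/7b = 2448.98ms

1. 0.0ms @ 0 + 408.163ms (4/7)
2. 408.163ms @ 4/7 + 408.163ms (4/7)
3. 816.327ms @ 8/7 + 816.327ms (8/7)
4. 1632.653ms @ 16/7 + 408.163ms (4/7)
5. 2040.816ms @ 20/7 + 408.163ms (4/7)
6. 2448.98ms @ 24/7 + 408.163ms (4/7)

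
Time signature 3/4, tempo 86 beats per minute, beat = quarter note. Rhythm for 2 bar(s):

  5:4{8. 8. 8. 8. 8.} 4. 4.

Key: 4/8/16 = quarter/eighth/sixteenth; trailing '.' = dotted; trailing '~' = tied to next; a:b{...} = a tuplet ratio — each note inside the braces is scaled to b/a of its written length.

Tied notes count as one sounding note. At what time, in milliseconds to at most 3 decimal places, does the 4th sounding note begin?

note 4 onset = 9/5b = 1255.814ms

1. 0.0ms @ 0 + 418.605ms (3/5)
2. 418.605ms @ 3/5 + 418.605ms (3/5)
3. 837.209ms @ 6/5 + 418.605ms (3/5)
4. 1255.814ms @ 9/5 + 418.605ms (3/5)
5. 1674.419ms @ 12/5 + 418.605ms (3/5)
6. 2093.023ms @ 3 + 1046.512ms (3/2)
7. 3139.535ms @ 9/2 + 1046.512ms (3/2)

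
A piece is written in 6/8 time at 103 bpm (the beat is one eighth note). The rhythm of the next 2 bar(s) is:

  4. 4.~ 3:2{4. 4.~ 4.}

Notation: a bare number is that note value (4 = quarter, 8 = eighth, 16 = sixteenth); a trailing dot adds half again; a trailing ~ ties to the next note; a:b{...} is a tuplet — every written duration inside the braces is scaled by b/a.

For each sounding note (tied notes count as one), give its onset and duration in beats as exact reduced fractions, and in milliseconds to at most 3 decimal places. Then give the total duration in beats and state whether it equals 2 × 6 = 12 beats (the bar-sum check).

1) 0.0ms=0b +1747.573ms=3b
2) 1747.573ms=3b +2912.621ms=5b
3) 4660.194ms=8b +2330.097ms=4b
Σ=12b of 12 (103bpm 6/8) — PASS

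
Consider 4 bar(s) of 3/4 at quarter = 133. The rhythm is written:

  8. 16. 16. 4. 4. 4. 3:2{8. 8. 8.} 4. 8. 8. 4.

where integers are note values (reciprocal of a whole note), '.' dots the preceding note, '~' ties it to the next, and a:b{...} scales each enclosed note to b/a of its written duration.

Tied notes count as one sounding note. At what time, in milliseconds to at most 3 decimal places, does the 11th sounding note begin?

1. 0.0ms @ 0 + 338.346ms (3/4)
2. 338.346ms @ 3/4 + 169.173ms (3/8)
3. 507.519ms @ 9/8 + 169.173ms (3/8)
4. 676.692ms @ 3/2 + 676.692ms (3/2)
5. 1353.383ms @ 3 + 676.692ms (3/2)
6. 2030.075ms @ 9/2 + 676.692ms (3/2)
7. 2706.767ms @ 6 + 225.564ms (1/2)
8. 2932.331ms @ 13/2 + 225.564ms (1/2)
9. 3157.895ms @ 7 + 225.564ms (1/2)
10. 3383.459ms @ 15/2 + 676.692ms (3/2)
11. 4060.15ms @ 9 + 338.346ms (3/4)
12. 4398.496ms @ 39/4 + 338.346ms (3/4)
13. 4736.842ms @ 21/2 + 676.692ms (3/2)

note 11 onset = 9b = 4060.15ms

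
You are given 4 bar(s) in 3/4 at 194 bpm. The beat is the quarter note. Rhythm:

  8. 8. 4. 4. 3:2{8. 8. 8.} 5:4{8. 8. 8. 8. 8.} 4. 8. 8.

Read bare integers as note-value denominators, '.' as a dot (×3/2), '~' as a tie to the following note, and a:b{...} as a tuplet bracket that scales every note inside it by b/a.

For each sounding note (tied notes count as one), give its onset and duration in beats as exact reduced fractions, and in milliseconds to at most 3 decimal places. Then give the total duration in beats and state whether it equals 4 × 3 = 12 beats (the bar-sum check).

1) 0.0ms=0b +231.959ms=3/4b
2) 231.959ms=3/4b +231.959ms=3/4b
3) 463.918ms=3/2b +463.918ms=3/2b
4) 927.835ms=3b +463.918ms=3/2b
5) 1391.753ms=9/2b +154.639ms=1/2b
6) 1546.392ms=5b +154.639ms=1/2b
7) 1701.031ms=11/2b +154.639ms=1/2b
8) 1855.67ms=6b +185.567ms=3/5b
9) 2041.237ms=33/5b +185.567ms=3/5b
10) 2226.804ms=36/5b +185.567ms=3/5b
11) 2412.371ms=39/5b +185.567ms=3/5b
12) 2597.938ms=42/5b +185.567ms=3/5b
13) 2783.505ms=9b +463.918ms=3/2b
14) 3247.423ms=21/2b +231.959ms=3/4b
15) 3479.381ms=45/4b +231.959ms=3/4b
Σ=12b of 12 (194bpm 3/4) — PASS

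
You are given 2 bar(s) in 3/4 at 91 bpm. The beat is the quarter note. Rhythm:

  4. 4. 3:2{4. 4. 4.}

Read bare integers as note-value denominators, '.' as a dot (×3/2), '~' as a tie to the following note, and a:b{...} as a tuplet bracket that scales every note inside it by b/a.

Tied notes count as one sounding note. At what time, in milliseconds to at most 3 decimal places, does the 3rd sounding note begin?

note 3 onset = 3b = 1978.022ms

1. 0.0ms @ 0 + 989.011ms (3/2)
2. 989.011ms @ 3/2 + 989.011ms (3/2)
3. 1978.022ms @ 3 + 659.341ms (1)
4. 2637.363ms @ 4 + 659.341ms (1)
5. 3296.703ms @ 5 + 659.341ms (1)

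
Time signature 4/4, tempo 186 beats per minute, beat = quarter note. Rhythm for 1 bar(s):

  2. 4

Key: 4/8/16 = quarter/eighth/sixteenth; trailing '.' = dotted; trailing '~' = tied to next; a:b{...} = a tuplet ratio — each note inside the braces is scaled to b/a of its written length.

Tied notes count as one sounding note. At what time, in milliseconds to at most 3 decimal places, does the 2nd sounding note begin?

note 2 onset = 3b = 967.742ms

1. 0.0ms @ 0 + 967.742ms (3)
2. 967.742ms @ 3 + 322.581ms (1)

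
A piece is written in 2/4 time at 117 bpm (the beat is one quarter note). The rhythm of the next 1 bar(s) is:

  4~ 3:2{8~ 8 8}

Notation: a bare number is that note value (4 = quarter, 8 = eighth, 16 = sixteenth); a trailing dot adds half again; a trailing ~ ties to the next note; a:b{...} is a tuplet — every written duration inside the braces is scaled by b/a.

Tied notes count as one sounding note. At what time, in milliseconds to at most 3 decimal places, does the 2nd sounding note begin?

note 2 onset = 5/3b = 854.701ms

1. 0.0ms @ 0 + 854.701ms (5/3)
2. 854.701ms @ 5/3 + 170.94ms (1/3)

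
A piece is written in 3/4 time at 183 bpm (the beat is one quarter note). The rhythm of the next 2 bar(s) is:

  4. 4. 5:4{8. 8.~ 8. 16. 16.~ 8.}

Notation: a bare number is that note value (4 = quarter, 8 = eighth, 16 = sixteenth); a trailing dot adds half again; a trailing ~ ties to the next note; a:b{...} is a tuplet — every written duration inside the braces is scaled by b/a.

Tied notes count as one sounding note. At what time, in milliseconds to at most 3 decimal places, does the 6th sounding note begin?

note 6 onset = 51/10b = 1672.131ms

1. 0.0ms @ 0 + 491.803ms (3/2)
2. 491.803ms @ 3/2 + 491.803ms (3/2)
3. 983.607ms @ 3 + 196.721ms (3/5)
4. 1180.328ms @ 18/5 + 393.443ms (6/5)
5. 1573.77ms @ 24/5 + 98.361ms (3/10)
6. 1672.131ms @ 51/10 + 295.082ms (9/10)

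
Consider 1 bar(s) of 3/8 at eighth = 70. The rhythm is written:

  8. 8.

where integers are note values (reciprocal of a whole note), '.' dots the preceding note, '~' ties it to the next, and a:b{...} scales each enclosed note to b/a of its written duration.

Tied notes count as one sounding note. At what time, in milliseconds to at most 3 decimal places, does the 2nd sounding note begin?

1. 0.0ms @ 0 + 1285.714ms (3/2)
2. 1285.714ms @ 3/2 + 1285.714ms (3/2)

note 2 onset = 3/2b = 1285.714ms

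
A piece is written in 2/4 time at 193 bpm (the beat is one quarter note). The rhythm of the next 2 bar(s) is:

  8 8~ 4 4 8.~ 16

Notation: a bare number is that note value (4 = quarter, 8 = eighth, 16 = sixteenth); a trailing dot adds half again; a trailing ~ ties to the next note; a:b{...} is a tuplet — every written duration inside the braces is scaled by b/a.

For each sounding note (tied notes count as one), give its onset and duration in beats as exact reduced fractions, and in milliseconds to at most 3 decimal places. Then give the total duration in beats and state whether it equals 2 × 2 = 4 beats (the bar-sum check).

1) 0.0ms=0b +155.44ms=1/2b
2) 155.44ms=1/2b +466.321ms=3/2b
3) 621.762ms=2b +310.881ms=1b
4) 932.642ms=3b +310.881ms=1b
Σ=4b of 4 (193bpm 2/4) — PASS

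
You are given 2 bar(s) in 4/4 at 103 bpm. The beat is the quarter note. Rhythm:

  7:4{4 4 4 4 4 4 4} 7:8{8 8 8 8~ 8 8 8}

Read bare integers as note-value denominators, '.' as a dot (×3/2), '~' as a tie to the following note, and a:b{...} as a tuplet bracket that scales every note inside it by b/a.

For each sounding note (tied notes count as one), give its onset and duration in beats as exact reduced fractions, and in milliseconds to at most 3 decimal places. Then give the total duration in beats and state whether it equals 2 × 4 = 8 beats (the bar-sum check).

1) 0.0ms=0b +332.871ms=4/7b
2) 332.871ms=4/7b +332.871ms=4/7b
3) 665.742ms=8/7b +332.871ms=4/7b
4) 998.613ms=12/7b +332.871ms=4/7b
5) 1331.484ms=16/7b +332.871ms=4/7b
6) 1664.355ms=20/7b +332.871ms=4/7b
7) 1997.226ms=24/7b +332.871ms=4/7b
8) 2330.097ms=4b +332.871ms=4/7b
9) 2662.968ms=32/7b +332.871ms=4/7b
10) 2995.839ms=36/7b +332.871ms=4/7b
11) 3328.71ms=40/7b +665.742ms=8/7b
12) 3994.452ms=48/7b +332.871ms=4/7b
13) 4327.323ms=52/7b +332.871ms=4/7b
Σ=8b of 8 (103bpm 4/4) — PASS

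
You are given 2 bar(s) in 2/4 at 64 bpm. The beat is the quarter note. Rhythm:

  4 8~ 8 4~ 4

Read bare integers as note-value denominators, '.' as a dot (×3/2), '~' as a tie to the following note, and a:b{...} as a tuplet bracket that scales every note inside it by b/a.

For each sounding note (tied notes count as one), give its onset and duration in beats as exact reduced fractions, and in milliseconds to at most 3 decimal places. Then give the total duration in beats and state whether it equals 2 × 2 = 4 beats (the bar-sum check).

1) 0.0ms=0b +937.5ms=1b
2) 937.5ms=1b +937.5ms=1b
3) 1875.0ms=2b +1875.0ms=2b
Σ=4b of 4 (64bpm 2/4) — PASS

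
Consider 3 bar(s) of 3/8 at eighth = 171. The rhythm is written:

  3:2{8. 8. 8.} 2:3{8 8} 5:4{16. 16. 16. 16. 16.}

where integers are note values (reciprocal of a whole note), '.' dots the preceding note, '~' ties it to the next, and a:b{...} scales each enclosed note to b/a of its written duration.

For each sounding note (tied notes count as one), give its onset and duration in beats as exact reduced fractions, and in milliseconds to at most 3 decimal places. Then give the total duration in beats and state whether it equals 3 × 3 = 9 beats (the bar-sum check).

1) 0.0ms=0b +350.877ms=1b
2) 350.877ms=1b +350.877ms=1b
3) 701.754ms=2b +350.877ms=1b
4) 1052.632ms=3b +526.316ms=3/2b
5) 1578.947ms=9/2b +526.316ms=3/2b
6) 2105.263ms=6b +210.526ms=3/5b
7) 2315.789ms=33/5b +210.526ms=3/5b
8) 2526.316ms=36/5b +210.526ms=3/5b
9) 2736.842ms=39/5b +210.526ms=3/5b
10) 2947.368ms=42/5b +210.526ms=3/5b
Σ=9b of 9 (171bpm 3/8) — PASS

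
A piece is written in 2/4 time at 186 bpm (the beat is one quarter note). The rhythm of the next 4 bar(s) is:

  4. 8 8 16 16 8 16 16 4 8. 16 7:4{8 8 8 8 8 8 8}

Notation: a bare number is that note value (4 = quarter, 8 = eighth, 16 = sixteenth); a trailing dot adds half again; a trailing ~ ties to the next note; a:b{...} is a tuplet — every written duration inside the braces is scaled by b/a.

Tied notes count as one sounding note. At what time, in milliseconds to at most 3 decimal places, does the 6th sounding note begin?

note 6 onset = 3b = 967.742ms

1. 0.0ms @ 0 + 483.871ms (3/2)
2. 483.871ms @ 3/2 + 161.29ms (1/2)
3. 645.161ms @ 2 + 161.29ms (1/2)
4. 806.452ms @ 5/2 + 80.645ms (1/4)
5. 887.097ms @ 11/4 + 80.645ms (1/4)
6. 967.742ms @ 3 + 161.29ms (1/2)
7. 1129.032ms @ 7/2 + 80.645ms (1/4)
8. 1209.677ms @ 15/4 + 80.645ms (1/4)
9. 1290.323ms @ 4 + 322.581ms (1)
10. 1612.903ms @ 5 + 241.935ms (3/4)
11. 1854.839ms @ 23/4 + 80.645ms (1/4)
12. 1935.484ms @ 6 + 92.166ms (2/7)
13. 2027.65ms @ 44/7 + 92.166ms (2/7)
14. 2119.816ms @ 46/7 + 92.166ms (2/7)
15. 2211.982ms @ 48/7 + 92.166ms (2/7)
16. 2304.147ms @ 50/7 + 92.166ms (2/7)
17. 2396.313ms @ 52/7 + 92.166ms (2/7)
18. 2488.479ms @ 54/7 + 92.166ms (2/7)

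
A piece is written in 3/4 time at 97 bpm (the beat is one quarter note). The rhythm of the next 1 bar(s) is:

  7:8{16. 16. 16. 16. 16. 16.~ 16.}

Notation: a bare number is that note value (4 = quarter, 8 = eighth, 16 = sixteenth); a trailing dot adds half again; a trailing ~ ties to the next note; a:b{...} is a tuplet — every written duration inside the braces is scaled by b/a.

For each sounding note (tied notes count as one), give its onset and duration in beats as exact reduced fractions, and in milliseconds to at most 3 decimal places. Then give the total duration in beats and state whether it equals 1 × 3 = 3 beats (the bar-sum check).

1) 0.0ms=0b +265.096ms=3/7b
2) 265.096ms=3/7b +265.096ms=3/7b
3) 530.191ms=6/7b +265.096ms=3/7b
4) 795.287ms=9/7b +265.096ms=3/7b
5) 1060.383ms=12/7b +265.096ms=3/7b
6) 1325.479ms=15/7b +530.191ms=6/7b
Σ=3b of 3 (97bpm 3/4) — PASS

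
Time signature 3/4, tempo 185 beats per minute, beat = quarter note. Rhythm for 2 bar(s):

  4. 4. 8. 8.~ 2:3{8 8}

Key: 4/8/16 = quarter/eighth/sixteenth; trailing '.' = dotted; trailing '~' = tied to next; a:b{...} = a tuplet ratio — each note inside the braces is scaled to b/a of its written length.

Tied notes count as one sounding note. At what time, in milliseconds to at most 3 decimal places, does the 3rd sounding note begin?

note 3 onset = 3b = 972.973ms

1. 0.0ms @ 0 + 486.486ms (3/2)
2. 486.486ms @ 3/2 + 486.486ms (3/2)
3. 972.973ms @ 3 + 243.243ms (3/4)
4. 1216.216ms @ 15/4 + 486.486ms (3/2)
5. 1702.703ms @ 21/4 + 243.243ms (3/4)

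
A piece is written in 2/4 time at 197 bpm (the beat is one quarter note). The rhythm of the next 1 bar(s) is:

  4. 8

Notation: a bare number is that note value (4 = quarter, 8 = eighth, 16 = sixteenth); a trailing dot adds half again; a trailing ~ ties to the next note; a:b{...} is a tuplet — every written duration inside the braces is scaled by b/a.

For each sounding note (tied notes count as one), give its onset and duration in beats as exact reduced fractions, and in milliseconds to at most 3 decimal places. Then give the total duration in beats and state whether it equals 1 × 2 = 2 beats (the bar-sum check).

1) 0.0ms=0b +456.853ms=3/2b
2) 456.853ms=3/2b +152.284ms=1/2b
Σ=2b of 2 (197bpm 2/4) — PASS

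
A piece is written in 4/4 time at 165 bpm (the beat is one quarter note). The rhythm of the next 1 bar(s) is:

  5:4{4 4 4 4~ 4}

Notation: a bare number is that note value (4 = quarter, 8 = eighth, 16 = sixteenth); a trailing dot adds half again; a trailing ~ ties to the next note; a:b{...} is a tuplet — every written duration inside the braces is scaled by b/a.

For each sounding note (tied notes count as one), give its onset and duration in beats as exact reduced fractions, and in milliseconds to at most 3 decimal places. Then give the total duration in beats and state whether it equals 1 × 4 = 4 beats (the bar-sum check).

1) 0.0ms=0b +290.909ms=4/5b
2) 290.909ms=4/5b +290.909ms=4/5b
3) 581.818ms=8/5b +290.909ms=4/5b
4) 872.727ms=12/5b +581.818ms=8/5b
Σ=4b of 4 (165bpm 4/4) — PASS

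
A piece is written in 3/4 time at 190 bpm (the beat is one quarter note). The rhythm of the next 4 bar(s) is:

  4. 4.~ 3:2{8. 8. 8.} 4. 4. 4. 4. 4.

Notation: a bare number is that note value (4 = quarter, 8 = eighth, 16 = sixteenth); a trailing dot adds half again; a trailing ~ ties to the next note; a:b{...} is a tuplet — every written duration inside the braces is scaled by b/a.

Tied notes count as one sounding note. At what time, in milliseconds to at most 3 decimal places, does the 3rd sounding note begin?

note 3 onset = 7/2b = 1105.263ms

1. 0.0ms @ 0 + 473.684ms (3/2)
2. 473.684ms @ 3/2 + 631.579ms (2)
3. 1105.263ms @ 7/2 + 157.895ms (1/2)
4. 1263.158ms @ 4 + 157.895ms (1/2)
5. 1421.053ms @ 9/2 + 473.684ms (3/2)
6. 1894.737ms @ 6 + 473.684ms (3/2)
7. 2368.421ms @ 15/2 + 473.684ms (3/2)
8. 2842.105ms @ 9 + 473.684ms (3/2)
9. 3315.789ms @ 21/2 + 473.684ms (3/2)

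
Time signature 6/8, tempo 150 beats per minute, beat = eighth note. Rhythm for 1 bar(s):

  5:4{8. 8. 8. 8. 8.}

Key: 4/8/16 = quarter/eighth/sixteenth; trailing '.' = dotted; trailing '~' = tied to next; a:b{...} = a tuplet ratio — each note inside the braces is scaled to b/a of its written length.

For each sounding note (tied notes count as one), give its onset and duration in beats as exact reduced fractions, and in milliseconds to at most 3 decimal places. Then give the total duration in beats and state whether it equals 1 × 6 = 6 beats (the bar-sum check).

1) 0.0ms=0b +480.0ms=6/5b
2) 480.0ms=6/5b +480.0ms=6/5b
3) 960.0ms=12/5b +480.0ms=6/5b
4) 1440.0ms=18/5b +480.0ms=6/5b
5) 1920.0ms=24/5b +480.0ms=6/5b
Σ=6b of 6 (150bpm 6/8) — PASS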